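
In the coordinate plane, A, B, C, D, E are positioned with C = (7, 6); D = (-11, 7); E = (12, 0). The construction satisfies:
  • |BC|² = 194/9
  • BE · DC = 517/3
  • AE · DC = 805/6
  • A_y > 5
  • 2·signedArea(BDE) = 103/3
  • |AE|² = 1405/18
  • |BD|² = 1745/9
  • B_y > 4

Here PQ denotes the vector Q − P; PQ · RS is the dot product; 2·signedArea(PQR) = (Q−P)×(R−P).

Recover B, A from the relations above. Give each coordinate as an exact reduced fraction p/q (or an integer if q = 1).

1. B_x = 8/3  [2·signedArea(BDE) = 103/3 ∩ BE · DC = 517/3]
2. B_y = 13/3  [2·signedArea(BDE) = 103/3 ∩ BE · DC = 517/3]
   → B = (8/3, 13/3)
3. A_x = 29/6  [line -18·x + 1·y + 491/6 = 0 ∩ |AE|² = 1405/18]
4. A_y = 31/6  [line -18·x + 1·y + 491/6 = 0 ∩ |AE|² = 1405/18]
   → A = (29/6, 31/6)

A = (29/6, 31/6)
B = (8/3, 13/3)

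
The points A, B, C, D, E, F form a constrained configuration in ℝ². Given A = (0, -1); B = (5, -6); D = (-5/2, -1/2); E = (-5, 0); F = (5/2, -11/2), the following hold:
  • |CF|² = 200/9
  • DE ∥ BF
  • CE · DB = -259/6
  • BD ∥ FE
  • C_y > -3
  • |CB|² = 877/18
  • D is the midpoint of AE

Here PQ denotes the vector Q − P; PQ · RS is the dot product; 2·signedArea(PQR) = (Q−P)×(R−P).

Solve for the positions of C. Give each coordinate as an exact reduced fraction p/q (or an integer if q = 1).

C = (-5/6, -13/6)

1. C_x = -5/6  [line -15/2·x + 11/2·y + 17/3 = 0 ∩ |CF|² = 200/9]
2. C_y = -13/6  [line -15/2·x + 11/2·y + 17/3 = 0 ∩ |CF|² = 200/9]
   → C = (-5/6, -13/6)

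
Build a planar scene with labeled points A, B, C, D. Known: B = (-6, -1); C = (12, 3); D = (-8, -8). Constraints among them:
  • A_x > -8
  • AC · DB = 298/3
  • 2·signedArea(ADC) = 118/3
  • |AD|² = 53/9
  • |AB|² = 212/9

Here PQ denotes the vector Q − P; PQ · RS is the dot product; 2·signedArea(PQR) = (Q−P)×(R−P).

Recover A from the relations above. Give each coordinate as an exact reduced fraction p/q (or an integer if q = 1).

1. A_x = -22/3  [2·signedArea(ADC) = 118/3 ∩ AC · DB = 298/3]
2. A_y = -17/3  [2·signedArea(ADC) = 118/3 ∩ AC · DB = 298/3]
   → A = (-22/3, -17/3)

A = (-22/3, -17/3)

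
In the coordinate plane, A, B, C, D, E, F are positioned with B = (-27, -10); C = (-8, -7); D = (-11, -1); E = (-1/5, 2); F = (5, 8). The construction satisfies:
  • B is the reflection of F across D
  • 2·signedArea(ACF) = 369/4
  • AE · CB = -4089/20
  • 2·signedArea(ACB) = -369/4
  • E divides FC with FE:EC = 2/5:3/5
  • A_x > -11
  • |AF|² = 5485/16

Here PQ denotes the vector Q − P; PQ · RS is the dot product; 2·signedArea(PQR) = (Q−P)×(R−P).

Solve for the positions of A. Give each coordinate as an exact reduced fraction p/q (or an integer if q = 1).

1. A_x = -41/4  [AE · CB = -4089/20 ∩ 2·signedArea(ACF) = 369/4]
2. A_y = -5/2  [AE · CB = -4089/20 ∩ 2·signedArea(ACF) = 369/4]
   → A = (-41/4, -5/2)

A = (-41/4, -5/2)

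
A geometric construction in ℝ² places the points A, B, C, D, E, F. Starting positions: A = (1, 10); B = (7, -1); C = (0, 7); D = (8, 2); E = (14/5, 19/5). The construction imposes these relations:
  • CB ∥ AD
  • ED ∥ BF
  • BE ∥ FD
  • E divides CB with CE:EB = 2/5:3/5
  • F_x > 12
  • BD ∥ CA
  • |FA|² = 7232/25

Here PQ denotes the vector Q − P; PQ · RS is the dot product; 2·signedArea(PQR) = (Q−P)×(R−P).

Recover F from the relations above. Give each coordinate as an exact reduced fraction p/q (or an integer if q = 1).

F = (61/5, -14/5)

1. F_x = 61/5  [BE ∥ FD ∩ ED ∥ BF]
2. F_y = -14/5  [BE ∥ FD ∩ ED ∥ BF]
   → F = (61/5, -14/5)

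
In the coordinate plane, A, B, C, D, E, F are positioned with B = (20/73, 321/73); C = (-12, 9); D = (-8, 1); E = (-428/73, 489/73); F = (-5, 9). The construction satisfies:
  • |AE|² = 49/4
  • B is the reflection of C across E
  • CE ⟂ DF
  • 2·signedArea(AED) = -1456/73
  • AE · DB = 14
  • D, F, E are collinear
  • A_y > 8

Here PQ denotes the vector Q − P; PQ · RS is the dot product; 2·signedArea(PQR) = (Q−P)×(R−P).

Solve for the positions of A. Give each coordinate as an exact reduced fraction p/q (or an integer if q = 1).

A = (-17/2, 9)

1. A_x = -17/2  [AE · DB = 14 ∩ 2·signedArea(AED) = -1456/73]
2. A_y = 9  [AE · DB = 14 ∩ 2·signedArea(AED) = -1456/73]
   → A = (-17/2, 9)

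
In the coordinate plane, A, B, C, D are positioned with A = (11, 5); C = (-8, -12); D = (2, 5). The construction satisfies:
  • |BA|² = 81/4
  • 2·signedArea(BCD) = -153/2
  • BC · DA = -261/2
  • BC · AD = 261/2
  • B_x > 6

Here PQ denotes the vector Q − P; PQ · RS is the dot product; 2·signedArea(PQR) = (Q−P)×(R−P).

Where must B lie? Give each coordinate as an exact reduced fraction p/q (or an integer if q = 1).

B = (13/2, 5)

1. B_x = 13/2  [2·signedArea(BCD) = -153/2 ∩ BC · AD = 261/2]
2. B_y = 5  [2·signedArea(BCD) = -153/2 ∩ BC · AD = 261/2]
   → B = (13/2, 5)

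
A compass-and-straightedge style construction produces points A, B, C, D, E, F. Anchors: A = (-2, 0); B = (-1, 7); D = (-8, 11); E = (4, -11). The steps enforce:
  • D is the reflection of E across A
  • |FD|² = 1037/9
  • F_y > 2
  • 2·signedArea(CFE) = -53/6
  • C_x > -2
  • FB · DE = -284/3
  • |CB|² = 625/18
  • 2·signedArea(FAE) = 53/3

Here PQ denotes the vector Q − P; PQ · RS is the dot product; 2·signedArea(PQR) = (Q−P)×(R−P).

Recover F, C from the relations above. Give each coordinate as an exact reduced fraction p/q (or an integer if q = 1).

1. F_x = -5/3  [2·signedArea(FAE) = 53/3 ∩ FB · DE = -284/3]
2. F_y = 7/3  [2·signedArea(FAE) = 53/3 ∩ FB · DE = -284/3]
   → F = (-5/3, 7/3)
3. C_x = -11/6  [line 40/3·x + 17/3·y + 107/6 = 0 ∩ |CB|² = 625/18]
4. C_y = 7/6  [line 40/3·x + 17/3·y + 107/6 = 0 ∩ |CB|² = 625/18]
   → C = (-11/6, 7/6)

C = (-11/6, 7/6)
F = (-5/3, 7/3)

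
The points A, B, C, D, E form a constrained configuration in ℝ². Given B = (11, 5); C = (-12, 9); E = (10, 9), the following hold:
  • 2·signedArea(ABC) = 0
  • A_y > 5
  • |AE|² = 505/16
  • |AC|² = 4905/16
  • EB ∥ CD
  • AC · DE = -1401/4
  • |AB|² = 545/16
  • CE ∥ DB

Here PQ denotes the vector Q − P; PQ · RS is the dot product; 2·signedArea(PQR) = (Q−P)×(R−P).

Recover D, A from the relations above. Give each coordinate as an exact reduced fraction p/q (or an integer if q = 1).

A = (21/4, 6)
D = (-11, 5)

1. D_x = -11  [CE ∥ DB ∩ EB ∥ CD]
2. D_y = 5  [CE ∥ DB ∩ EB ∥ CD]
   → D = (-11, 5)
3. A_x = 21/4  [2·signedArea(ABC) = 0 ∩ AC · DE = -1401/4]
4. A_y = 6  [2·signedArea(ABC) = 0 ∩ AC · DE = -1401/4]
   → A = (21/4, 6)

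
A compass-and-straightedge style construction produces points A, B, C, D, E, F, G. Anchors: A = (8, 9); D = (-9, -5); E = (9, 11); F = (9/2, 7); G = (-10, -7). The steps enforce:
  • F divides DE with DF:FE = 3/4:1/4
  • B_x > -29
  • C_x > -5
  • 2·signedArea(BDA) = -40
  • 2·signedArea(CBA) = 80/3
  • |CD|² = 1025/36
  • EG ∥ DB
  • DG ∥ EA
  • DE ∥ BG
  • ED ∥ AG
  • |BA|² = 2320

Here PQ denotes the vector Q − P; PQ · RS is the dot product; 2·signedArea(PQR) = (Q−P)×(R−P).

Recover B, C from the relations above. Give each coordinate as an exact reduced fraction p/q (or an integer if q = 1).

B = (-28, -23)
C = (-29/6, -5/3)

1. B_x = -28  [DE ∥ BG ∩ EG ∥ DB]
2. B_y = -23  [DE ∥ BG ∩ EG ∥ DB]
   → B = (-28, -23)
3. C_x = -29/6  [line -32·x + 36·y + -284/3 = 0 ∩ |CD|² = 1025/36]
4. C_y = -5/3  [line -32·x + 36·y + -284/3 = 0 ∩ |CD|² = 1025/36]
   → C = (-29/6, -5/3)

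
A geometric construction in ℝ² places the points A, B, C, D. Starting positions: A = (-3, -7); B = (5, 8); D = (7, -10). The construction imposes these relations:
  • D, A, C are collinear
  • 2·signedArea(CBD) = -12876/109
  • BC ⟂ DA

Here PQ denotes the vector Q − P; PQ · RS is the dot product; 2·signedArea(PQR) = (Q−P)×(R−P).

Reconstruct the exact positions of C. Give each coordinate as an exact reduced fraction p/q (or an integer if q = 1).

1. C_x = 23/109  [D, A, C are collinear ∩ BC ⟂ DA]
2. C_y = -868/109  [D, A, C are collinear ∩ BC ⟂ DA]
   → C = (23/109, -868/109)

C = (23/109, -868/109)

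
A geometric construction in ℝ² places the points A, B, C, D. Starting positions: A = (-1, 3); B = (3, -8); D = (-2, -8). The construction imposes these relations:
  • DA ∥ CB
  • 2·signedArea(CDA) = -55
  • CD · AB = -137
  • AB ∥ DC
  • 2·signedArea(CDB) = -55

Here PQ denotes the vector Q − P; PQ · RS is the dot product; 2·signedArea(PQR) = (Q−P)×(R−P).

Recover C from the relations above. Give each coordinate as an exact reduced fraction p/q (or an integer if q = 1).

1. C_x = 2  [DA ∥ CB ∩ AB ∥ DC]
2. C_y = -19  [DA ∥ CB ∩ AB ∥ DC]
   → C = (2, -19)

C = (2, -19)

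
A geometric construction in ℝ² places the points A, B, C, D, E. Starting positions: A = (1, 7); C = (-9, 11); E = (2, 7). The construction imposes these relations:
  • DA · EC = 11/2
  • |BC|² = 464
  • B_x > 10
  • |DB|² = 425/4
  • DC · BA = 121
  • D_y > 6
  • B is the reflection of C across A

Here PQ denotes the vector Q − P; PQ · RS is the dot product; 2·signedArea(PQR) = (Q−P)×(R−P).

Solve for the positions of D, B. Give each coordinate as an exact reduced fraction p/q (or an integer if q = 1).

1. B_x = 11  [B is the reflection of C across A]
2. B_y = 3  [B is the reflection of C across A]
   → B = (11, 3)
3. D_x = 3/2  [DA · EC = 11/2 ∩ DC · BA = 121]
4. D_y = 7  [DA · EC = 11/2 ∩ DC · BA = 121]
   → D = (3/2, 7)

B = (11, 3)
D = (3/2, 7)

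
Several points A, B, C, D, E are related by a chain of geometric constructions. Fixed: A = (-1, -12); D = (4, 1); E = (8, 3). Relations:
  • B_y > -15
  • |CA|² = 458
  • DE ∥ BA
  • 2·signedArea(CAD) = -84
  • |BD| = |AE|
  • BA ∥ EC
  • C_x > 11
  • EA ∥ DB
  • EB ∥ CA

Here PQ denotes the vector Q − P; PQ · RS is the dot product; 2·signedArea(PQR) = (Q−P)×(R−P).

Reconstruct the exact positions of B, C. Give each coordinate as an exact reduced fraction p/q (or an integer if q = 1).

B = (-5, -14)
C = (12, 5)

1. B_x = -5  [DE ∥ BA ∩ EA ∥ DB]
2. B_y = -14  [DE ∥ BA ∩ EA ∥ DB]
   → B = (-5, -14)
3. C_x = 12  [EB ∥ CA ∩ BA ∥ EC]
4. C_y = 5  [EB ∥ CA ∩ BA ∥ EC]
   → C = (12, 5)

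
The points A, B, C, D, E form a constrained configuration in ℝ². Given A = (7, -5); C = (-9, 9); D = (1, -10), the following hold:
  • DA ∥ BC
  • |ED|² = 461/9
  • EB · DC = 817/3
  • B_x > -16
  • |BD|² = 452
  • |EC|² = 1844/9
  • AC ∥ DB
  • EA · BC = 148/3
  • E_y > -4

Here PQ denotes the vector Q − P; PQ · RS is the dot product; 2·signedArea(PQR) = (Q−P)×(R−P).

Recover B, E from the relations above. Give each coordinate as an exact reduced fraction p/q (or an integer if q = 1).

1. B_x = -15  [DA ∥ BC ∩ AC ∥ DB]
2. B_y = 4  [DA ∥ BC ∩ AC ∥ DB]
   → B = (-15, 4)
3. E_x = -7/3  [EA · BC = 148/3 ∩ EB · DC = 817/3]
4. E_y = -11/3  [EA · BC = 148/3 ∩ EB · DC = 817/3]
   → E = (-7/3, -11/3)

B = (-15, 4)
E = (-7/3, -11/3)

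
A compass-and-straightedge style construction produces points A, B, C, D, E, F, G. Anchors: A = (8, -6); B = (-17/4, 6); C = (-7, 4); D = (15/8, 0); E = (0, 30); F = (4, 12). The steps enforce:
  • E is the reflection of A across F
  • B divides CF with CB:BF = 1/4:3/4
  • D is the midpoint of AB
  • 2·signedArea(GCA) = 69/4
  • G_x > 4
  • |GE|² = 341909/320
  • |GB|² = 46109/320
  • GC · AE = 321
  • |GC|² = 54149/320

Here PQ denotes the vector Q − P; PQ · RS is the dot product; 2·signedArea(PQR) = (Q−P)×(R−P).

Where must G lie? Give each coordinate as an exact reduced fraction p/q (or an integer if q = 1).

1. G_x = 173/40  [2·signedArea(GCA) = 69/4 ∩ GC · AE = 321]
2. G_y = -12/5  [2·signedArea(GCA) = 69/4 ∩ GC · AE = 321]
   → G = (173/40, -12/5)

G = (173/40, -12/5)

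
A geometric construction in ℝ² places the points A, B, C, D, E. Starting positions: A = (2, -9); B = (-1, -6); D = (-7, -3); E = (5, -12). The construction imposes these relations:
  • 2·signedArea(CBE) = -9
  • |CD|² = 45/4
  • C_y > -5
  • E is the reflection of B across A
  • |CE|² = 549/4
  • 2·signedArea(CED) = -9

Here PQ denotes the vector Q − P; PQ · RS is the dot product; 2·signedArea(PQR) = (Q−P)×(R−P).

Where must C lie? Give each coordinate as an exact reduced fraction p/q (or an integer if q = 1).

1. C_x = -4  [2·signedArea(CED) = -9 ∩ 2·signedArea(CBE) = -9]
2. C_y = -9/2  [2·signedArea(CED) = -9 ∩ 2·signedArea(CBE) = -9]
   → C = (-4, -9/2)

C = (-4, -9/2)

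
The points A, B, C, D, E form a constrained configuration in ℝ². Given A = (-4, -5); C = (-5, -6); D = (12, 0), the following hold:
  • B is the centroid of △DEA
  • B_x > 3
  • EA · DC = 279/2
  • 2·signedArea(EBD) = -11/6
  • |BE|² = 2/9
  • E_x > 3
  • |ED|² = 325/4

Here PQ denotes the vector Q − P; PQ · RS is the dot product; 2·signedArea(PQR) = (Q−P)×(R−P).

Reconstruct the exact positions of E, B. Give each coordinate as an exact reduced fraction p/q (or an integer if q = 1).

1. E_x = 7/2  [line 17·x + 6·y + -83/2 = 0 ∩ |ED|² = 325/4]
2. E_y = -3  [line 17·x + 6·y + -83/2 = 0 ∩ |ED|² = 325/4]
   → E = (7/2, -3)
3. B_x = 23/6  [2·signedArea(EBD) = -11/6 ∩ B is the centroid of △DEA]
4. B_y = -8/3  [2·signedArea(EBD) = -11/6 ∩ B is the centroid of △DEA]
   → B = (23/6, -8/3)

B = (23/6, -8/3)
E = (7/2, -3)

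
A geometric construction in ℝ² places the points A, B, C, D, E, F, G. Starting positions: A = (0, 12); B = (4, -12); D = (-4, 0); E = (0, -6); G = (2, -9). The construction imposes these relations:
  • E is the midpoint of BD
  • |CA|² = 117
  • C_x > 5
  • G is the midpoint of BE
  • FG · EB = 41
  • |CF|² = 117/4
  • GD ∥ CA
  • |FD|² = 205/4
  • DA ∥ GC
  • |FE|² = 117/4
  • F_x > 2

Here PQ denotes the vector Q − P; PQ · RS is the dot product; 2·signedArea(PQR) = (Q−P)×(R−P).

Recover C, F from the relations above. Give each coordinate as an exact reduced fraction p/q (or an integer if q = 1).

1. C_x = 6  [GD ∥ CA ∩ DA ∥ GC]
2. C_y = 3  [GD ∥ CA ∩ DA ∥ GC]
   → C = (6, 3)
3. F_x = 3  [line -4·x + 6·y + 21 = 0 ∩ |FE|² = 117/4]
4. F_y = -3/2  [line -4·x + 6·y + 21 = 0 ∩ |FE|² = 117/4]
   → F = (3, -3/2)

C = (6, 3)
F = (3, -3/2)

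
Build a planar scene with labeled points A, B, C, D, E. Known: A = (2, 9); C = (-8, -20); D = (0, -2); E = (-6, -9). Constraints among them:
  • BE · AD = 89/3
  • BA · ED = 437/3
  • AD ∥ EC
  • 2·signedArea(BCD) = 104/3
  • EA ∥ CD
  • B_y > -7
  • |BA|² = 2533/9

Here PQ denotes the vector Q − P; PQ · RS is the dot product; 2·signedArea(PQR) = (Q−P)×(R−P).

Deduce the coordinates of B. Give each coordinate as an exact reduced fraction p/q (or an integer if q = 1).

B = (-4, -20/3)

1. B_x = -4  [BA · ED = 437/3 ∩ BE · AD = 89/3]
2. B_y = -20/3  [BA · ED = 437/3 ∩ BE · AD = 89/3]
   → B = (-4, -20/3)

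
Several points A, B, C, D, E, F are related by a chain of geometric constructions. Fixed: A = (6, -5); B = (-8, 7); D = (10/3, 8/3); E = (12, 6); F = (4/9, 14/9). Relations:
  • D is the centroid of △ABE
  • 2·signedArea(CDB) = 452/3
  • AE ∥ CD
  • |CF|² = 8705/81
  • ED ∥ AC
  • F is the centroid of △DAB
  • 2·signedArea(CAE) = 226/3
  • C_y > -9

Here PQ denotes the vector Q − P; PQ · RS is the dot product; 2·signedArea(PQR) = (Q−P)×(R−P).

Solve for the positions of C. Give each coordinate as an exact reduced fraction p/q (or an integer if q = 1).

C = (-8/3, -25/3)

1. C_x = -8/3  [AE ∥ CD ∩ ED ∥ AC]
2. C_y = -25/3  [AE ∥ CD ∩ ED ∥ AC]
   → C = (-8/3, -25/3)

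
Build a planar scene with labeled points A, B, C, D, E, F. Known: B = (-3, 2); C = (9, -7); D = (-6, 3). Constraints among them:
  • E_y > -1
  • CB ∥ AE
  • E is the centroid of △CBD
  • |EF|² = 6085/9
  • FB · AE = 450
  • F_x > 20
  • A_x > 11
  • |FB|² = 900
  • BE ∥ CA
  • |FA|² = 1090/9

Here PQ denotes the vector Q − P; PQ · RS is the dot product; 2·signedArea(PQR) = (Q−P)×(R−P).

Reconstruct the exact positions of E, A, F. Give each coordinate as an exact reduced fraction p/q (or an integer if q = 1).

A = (12, -29/3)
E = (0, -2/3)
F = (21, -16)

1. E_x = 0  [E is the centroid of △CBD]
2. E_y = -2/3  [E is the centroid of △CBD]
   → E = (0, -2/3)
3. A_x = 12  [CB ∥ AE ∩ BE ∥ CA]
4. A_y = -29/3  [CB ∥ AE ∩ BE ∥ CA]
   → A = (12, -29/3)
5. F_x = 21  [line 12·x + -9·y + -396 = 0 ∩ |FB|² = 900]
6. F_y = -16  [line 12·x + -9·y + -396 = 0 ∩ |FB|² = 900]
   → F = (21, -16)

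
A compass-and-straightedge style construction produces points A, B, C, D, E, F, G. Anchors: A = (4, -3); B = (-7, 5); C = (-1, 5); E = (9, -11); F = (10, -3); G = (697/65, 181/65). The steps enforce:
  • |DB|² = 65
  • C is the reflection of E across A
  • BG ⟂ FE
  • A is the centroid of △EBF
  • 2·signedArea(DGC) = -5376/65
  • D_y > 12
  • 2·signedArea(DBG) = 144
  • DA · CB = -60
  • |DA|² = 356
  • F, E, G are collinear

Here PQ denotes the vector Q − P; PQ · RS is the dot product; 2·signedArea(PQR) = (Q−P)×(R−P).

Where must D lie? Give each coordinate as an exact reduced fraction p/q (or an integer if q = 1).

1. D_x = -6  [2·signedArea(DGC) = -5376/65 ∩ DA · CB = -60]
2. D_y = 13  [2·signedArea(DGC) = -5376/65 ∩ DA · CB = -60]
   → D = (-6, 13)

D = (-6, 13)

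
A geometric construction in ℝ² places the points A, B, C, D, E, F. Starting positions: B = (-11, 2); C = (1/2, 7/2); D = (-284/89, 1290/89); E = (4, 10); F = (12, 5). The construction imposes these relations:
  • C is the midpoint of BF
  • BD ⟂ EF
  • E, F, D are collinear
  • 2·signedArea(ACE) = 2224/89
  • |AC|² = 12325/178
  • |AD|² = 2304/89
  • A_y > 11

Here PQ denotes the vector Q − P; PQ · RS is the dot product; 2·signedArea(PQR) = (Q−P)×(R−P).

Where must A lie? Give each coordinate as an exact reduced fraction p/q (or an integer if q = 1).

A = (100/89, 1050/89)

1. A_x = 100/89  [line -13/2·x + 7/2·y + -3025/89 = 0 ∩ |AC|² = 12325/178]
2. A_y = 1050/89  [line -13/2·x + 7/2·y + -3025/89 = 0 ∩ |AC|² = 12325/178]
   → A = (100/89, 1050/89)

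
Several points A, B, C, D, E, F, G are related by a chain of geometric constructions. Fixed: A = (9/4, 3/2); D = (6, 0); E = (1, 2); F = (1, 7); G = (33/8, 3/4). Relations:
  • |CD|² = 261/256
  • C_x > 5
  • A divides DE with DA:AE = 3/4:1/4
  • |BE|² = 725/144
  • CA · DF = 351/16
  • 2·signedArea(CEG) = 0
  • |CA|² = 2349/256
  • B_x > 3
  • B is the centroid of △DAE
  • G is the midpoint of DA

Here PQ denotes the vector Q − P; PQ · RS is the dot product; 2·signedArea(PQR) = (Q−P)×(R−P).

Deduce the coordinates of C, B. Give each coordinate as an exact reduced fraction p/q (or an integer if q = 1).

1. C_x = 81/16  [2·signedArea(CEG) = 0 ∩ CA · DF = 351/16]
2. C_y = 3/8  [2·signedArea(CEG) = 0 ∩ CA · DF = 351/16]
   → C = (81/16, 3/8)
3. B_x = 37/12  [B is the centroid of △DAE]
4. B_y = 7/6  [B is the centroid of △DAE]
   → B = (37/12, 7/6)

B = (37/12, 7/6)
C = (81/16, 3/8)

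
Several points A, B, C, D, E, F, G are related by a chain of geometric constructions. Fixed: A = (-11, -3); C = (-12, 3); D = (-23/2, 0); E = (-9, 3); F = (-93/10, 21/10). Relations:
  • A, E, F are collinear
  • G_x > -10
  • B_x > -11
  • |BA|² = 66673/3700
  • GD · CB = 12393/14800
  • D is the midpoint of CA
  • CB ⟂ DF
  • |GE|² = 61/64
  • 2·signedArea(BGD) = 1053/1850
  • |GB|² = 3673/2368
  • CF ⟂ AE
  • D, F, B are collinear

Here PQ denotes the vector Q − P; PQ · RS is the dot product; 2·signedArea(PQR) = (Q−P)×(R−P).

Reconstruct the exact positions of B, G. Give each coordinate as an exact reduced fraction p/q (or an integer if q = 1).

B = (-18987/1850, 1092/925)
G = (-77/8, 9/4)

1. B_x = -18987/1850  [D, F, B are collinear ∩ CB ⟂ DF]
2. B_y = 1092/925  [D, F, B are collinear ∩ CB ⟂ DF]
   → B = (-18987/1850, 1092/925)
3. G_x = -77/8  [line -3213/1850·x + 1683/925·y + -307989/14800 = 0 ∩ |GB|² = 3673/2368]
4. G_y = 9/4  [line -3213/1850·x + 1683/925·y + -307989/14800 = 0 ∩ |GB|² = 3673/2368]
   → G = (-77/8, 9/4)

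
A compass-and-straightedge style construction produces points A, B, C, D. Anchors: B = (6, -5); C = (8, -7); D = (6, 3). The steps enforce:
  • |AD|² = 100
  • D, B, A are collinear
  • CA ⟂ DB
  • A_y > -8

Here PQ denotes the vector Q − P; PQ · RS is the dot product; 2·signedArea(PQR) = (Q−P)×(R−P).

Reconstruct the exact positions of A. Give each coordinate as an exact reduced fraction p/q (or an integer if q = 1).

1. A_x = 6  [D, B, A are collinear ∩ CA ⟂ DB]
2. A_y = -7  [D, B, A are collinear ∩ CA ⟂ DB]
   → A = (6, -7)

A = (6, -7)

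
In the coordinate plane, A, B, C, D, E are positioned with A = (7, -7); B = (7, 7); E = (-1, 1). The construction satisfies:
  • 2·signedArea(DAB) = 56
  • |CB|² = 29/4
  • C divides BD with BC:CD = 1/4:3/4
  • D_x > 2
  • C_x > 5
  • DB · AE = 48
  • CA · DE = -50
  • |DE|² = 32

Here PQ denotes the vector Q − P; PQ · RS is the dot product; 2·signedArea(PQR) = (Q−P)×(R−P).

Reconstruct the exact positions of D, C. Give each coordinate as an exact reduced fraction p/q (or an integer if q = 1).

C = (6, 9/2)
D = (3, -3)

1. D_x = 3  [DB · AE = 48 ∩ 2·signedArea(DAB) = 56]
2. D_y = -3  [DB · AE = 48 ∩ 2·signedArea(DAB) = 56]
   → D = (3, -3)
3. C_x = 6  [C divides BD with BC:CD = 1/4:3/4]
4. C_y = 9/2  [C divides BD with BC:CD = 1/4:3/4]
   → C = (6, 9/2)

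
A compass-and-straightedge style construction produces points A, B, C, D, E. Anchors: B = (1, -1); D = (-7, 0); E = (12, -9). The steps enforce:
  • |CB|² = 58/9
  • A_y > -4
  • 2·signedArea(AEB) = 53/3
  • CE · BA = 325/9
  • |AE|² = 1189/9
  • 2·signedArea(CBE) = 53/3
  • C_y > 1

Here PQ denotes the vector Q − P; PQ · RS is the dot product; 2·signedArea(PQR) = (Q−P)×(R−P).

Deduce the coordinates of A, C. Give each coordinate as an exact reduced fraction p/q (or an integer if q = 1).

A = (2, -10/3)
C = (0, 4/3)

1. A_x = 2  [line -8·x + -11·y + -62/3 = 0 ∩ |AE|² = 1189/9]
2. A_y = -10/3  [line -8·x + -11·y + -62/3 = 0 ∩ |AE|² = 1189/9]
   → A = (2, -10/3)
3. C_x = 0  [2·signedArea(CBE) = 53/3 ∩ CE · BA = 325/9]
4. C_y = 4/3  [2·signedArea(CBE) = 53/3 ∩ CE · BA = 325/9]
   → C = (0, 4/3)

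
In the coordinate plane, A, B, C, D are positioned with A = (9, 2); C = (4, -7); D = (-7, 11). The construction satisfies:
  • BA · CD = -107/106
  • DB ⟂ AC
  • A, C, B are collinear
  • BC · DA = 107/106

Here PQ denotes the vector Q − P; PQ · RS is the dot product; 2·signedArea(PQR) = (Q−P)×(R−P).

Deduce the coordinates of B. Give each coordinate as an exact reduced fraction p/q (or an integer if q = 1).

1. B_x = 959/106  [A, C, B are collinear ∩ DB ⟂ AC]
2. B_y = 221/106  [A, C, B are collinear ∩ DB ⟂ AC]
   → B = (959/106, 221/106)

B = (959/106, 221/106)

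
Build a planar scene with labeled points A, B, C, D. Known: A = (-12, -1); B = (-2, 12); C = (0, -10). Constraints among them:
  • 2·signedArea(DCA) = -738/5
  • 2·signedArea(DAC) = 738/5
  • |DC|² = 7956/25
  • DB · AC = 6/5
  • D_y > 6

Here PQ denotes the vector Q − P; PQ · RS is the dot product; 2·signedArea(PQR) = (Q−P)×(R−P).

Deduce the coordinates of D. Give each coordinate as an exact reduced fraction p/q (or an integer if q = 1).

D = (-6, 34/5)

1. D_x = -6  [2·signedArea(DCA) = -738/5 ∩ DB · AC = 6/5]
2. D_y = 34/5  [2·signedArea(DCA) = -738/5 ∩ DB · AC = 6/5]
   → D = (-6, 34/5)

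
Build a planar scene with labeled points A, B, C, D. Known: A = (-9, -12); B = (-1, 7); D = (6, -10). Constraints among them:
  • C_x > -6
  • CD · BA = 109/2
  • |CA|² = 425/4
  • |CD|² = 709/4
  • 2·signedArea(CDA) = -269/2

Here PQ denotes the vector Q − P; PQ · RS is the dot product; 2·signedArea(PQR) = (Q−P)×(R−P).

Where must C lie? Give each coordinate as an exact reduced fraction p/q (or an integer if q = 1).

1. C_x = -5  [CD · BA = 109/2 ∩ 2·signedArea(CDA) = -269/2]
2. C_y = -5/2  [CD · BA = 109/2 ∩ 2·signedArea(CDA) = -269/2]
   → C = (-5, -5/2)

C = (-5, -5/2)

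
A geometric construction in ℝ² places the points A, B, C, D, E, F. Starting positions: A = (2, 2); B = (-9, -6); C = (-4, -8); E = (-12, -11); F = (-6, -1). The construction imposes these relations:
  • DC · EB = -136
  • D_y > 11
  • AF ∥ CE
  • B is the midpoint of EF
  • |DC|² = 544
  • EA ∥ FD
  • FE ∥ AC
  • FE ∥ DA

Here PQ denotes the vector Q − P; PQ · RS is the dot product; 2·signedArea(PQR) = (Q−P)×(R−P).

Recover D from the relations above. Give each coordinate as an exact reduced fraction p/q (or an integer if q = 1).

1. D_x = 8  [FE ∥ DA ∩ EA ∥ FD]
2. D_y = 12  [FE ∥ DA ∩ EA ∥ FD]
   → D = (8, 12)

D = (8, 12)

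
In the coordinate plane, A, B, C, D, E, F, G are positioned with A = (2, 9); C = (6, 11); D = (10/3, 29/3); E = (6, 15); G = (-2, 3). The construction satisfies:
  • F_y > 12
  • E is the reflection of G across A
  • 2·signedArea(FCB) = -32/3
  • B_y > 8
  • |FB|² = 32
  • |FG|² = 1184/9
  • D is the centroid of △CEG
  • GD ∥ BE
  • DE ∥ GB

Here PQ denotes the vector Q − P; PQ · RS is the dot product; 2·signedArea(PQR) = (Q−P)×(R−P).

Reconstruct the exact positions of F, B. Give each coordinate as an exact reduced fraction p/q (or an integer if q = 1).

B = (2/3, 25/3)
F = (14/3, 37/3)

1. B_x = 2/3  [GD ∥ BE ∩ DE ∥ GB]
2. B_y = 25/3  [GD ∥ BE ∩ DE ∥ GB]
   → B = (2/3, 25/3)
3. F_x = 14/3  [line 8/3·x + -16/3·y + 160/3 = 0 ∩ |FG|² = 1184/9]
4. F_y = 37/3  [line 8/3·x + -16/3·y + 160/3 = 0 ∩ |FG|² = 1184/9]
   → F = (14/3, 37/3)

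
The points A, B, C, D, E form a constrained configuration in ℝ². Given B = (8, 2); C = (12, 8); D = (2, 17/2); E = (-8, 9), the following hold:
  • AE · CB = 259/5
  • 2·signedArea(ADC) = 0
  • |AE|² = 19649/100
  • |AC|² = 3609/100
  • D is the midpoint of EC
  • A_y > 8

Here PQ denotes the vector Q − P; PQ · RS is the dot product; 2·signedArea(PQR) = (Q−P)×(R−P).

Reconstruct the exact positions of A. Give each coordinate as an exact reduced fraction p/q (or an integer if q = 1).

A = (6, 83/10)

1. A_x = 6  [2·signedArea(ADC) = 0 ∩ AE · CB = 259/5]
2. A_y = 83/10  [2·signedArea(ADC) = 0 ∩ AE · CB = 259/5]
   → A = (6, 83/10)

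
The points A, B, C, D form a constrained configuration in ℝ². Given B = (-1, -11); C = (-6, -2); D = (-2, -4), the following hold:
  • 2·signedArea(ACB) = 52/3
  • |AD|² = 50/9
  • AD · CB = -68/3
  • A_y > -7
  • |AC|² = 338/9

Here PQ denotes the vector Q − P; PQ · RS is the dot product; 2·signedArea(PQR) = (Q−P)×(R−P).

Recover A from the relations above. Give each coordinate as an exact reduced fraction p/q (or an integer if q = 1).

A = (-5/3, -19/3)

1. A_x = -5/3  [2·signedArea(ACB) = 52/3 ∩ AD · CB = -68/3]
2. A_y = -19/3  [2·signedArea(ACB) = 52/3 ∩ AD · CB = -68/3]
   → A = (-5/3, -19/3)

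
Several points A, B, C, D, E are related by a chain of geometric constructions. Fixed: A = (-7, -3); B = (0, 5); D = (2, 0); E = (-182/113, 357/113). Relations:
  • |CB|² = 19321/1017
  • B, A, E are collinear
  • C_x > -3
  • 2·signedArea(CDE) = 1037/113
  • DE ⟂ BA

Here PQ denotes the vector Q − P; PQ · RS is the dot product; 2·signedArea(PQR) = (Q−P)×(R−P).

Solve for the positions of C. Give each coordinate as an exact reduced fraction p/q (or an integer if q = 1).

C = (-973/339, 583/339)

1. C_x = -973/339  [line -357/113·x + -408/113·y + -323/113 = 0 ∩ |CB|² = 19321/1017]
2. C_y = 583/339  [line -357/113·x + -408/113·y + -323/113 = 0 ∩ |CB|² = 19321/1017]
   → C = (-973/339, 583/339)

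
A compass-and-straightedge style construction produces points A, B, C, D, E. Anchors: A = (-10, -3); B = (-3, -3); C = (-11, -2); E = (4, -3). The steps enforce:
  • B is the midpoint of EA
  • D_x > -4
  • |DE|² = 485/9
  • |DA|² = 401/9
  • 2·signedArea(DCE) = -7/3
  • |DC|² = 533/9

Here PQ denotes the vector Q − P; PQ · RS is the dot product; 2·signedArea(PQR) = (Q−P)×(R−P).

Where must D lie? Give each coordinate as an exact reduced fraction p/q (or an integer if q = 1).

1. D_x = -10/3  [line 1·x + 15·y + 130/3 = 0 ∩ |DA|² = 401/9]
2. D_y = -8/3  [line 1·x + 15·y + 130/3 = 0 ∩ |DA|² = 401/9]
   → D = (-10/3, -8/3)

D = (-10/3, -8/3)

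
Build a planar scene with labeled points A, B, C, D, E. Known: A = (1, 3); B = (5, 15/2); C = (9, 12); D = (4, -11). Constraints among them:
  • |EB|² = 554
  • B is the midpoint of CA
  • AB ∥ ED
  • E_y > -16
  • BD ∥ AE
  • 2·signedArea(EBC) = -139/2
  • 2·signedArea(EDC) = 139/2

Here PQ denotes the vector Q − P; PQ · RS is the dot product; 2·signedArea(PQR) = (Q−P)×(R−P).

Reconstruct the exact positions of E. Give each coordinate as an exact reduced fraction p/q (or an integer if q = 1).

1. E_x = 0  [AB ∥ ED ∩ BD ∥ AE]
2. E_y = -31/2  [AB ∥ ED ∩ BD ∥ AE]
   → E = (0, -31/2)

E = (0, -31/2)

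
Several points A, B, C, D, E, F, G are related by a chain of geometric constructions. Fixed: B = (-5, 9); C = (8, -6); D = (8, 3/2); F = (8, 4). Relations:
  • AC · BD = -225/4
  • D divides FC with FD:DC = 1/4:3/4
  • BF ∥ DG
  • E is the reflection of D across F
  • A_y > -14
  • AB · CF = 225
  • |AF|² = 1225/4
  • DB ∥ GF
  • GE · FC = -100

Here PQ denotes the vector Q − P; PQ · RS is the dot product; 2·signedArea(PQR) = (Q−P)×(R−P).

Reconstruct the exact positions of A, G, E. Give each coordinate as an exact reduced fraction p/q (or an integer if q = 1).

A = (8, -27/2)
E = (8, 13/2)
G = (21, -7/2)

1. A_x = 8  [AC · BD = -225/4 ∩ AB · CF = 225]
2. A_y = -27/2  [AC · BD = -225/4 ∩ AB · CF = 225]
   → A = (8, -27/2)
3. G_x = 21  [DB ∥ GF ∩ BF ∥ DG]
4. G_y = -7/2  [DB ∥ GF ∩ BF ∥ DG]
   → G = (21, -7/2)
5. E_x = 8  [E is the reflection of D across F]
6. E_y = 13/2  [E is the reflection of D across F]
   → E = (8, 13/2)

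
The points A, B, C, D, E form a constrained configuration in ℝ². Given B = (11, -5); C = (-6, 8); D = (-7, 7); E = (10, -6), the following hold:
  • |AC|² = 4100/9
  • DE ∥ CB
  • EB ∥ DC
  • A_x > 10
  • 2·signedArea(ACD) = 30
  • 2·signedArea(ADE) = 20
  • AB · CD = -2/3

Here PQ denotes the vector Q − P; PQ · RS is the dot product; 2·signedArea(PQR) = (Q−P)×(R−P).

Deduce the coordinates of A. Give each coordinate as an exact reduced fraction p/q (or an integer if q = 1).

A = (32/3, -16/3)

1. A_x = 32/3  [2·signedArea(ACD) = 30 ∩ 2·signedArea(ADE) = 20]
2. A_y = -16/3  [2·signedArea(ACD) = 30 ∩ 2·signedArea(ADE) = 20]
   → A = (32/3, -16/3)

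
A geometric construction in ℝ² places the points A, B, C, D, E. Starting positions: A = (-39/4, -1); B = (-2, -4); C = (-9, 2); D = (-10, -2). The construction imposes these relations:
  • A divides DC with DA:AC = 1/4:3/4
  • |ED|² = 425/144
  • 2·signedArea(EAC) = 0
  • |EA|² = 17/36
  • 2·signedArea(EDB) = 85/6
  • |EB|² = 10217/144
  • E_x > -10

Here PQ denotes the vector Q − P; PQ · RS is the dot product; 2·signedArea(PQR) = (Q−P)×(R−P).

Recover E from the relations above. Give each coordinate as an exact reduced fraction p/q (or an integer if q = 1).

E = (-115/12, -1/3)

1. E_x = -115/12  [2·signedArea(EAC) = 0 ∩ 2·signedArea(EDB) = 85/6]
2. E_y = -1/3  [2·signedArea(EAC) = 0 ∩ 2·signedArea(EDB) = 85/6]
   → E = (-115/12, -1/3)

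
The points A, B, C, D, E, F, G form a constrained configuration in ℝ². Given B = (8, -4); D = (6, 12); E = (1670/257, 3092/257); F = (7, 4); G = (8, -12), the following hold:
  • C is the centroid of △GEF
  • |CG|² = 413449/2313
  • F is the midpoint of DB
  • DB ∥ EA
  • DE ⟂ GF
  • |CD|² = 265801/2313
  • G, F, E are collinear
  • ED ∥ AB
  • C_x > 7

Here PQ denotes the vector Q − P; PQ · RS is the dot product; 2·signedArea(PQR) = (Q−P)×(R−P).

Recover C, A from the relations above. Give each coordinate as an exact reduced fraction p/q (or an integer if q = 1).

A = (2184/257, -1020/257)
C = (5525/771, 1036/771)

1. C_x = 5525/771  [C is the centroid of △GEF]
2. C_y = 1036/771  [C is the centroid of △GEF]
   → C = (5525/771, 1036/771)
3. A_x = 2184/257  [ED ∥ AB ∩ DB ∥ EA]
4. A_y = -1020/257  [ED ∥ AB ∩ DB ∥ EA]
   → A = (2184/257, -1020/257)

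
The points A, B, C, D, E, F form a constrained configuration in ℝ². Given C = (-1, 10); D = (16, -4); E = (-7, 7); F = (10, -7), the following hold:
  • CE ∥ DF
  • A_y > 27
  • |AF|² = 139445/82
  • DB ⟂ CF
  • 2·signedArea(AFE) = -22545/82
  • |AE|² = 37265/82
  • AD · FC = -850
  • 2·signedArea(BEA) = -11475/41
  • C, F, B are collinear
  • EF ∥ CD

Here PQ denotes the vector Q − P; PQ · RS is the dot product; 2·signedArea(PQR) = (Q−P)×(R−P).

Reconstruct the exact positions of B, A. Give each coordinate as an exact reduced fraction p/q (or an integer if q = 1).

1. B_x = 853/82  [C, F, B are collinear ∩ DB ⟂ CF]
2. B_y = -625/82  [C, F, B are collinear ∩ DB ⟂ CF]
   → B = (853/82, -625/82)
3. A_x = -1017/82  [2·signedArea(AFE) = -22545/82 ∩ AD · FC = -850]
4. A_y = 2265/82  [2·signedArea(AFE) = -22545/82 ∩ AD · FC = -850]
   → A = (-1017/82, 2265/82)

A = (-1017/82, 2265/82)
B = (853/82, -625/82)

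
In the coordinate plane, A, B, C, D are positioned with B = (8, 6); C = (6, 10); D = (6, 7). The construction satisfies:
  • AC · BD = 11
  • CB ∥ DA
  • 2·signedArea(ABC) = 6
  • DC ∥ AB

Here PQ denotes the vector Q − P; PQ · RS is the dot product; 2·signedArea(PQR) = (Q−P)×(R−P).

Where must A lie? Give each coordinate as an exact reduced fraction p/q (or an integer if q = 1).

1. A_x = 8  [DC ∥ AB ∩ CB ∥ DA]
2. A_y = 3  [DC ∥ AB ∩ CB ∥ DA]
   → A = (8, 3)

A = (8, 3)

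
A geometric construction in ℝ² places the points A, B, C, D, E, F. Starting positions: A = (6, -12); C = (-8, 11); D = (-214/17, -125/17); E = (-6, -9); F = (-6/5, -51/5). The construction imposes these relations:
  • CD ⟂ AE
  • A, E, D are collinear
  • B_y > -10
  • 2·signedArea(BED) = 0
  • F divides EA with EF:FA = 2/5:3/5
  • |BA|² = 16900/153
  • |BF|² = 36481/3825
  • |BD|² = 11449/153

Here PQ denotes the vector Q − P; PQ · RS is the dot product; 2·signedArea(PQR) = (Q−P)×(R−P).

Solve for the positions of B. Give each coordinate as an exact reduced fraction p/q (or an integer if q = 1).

1. B_x = -214/51  [line -28/17·x + -112/17·y + -1176/17 = 0 ∩ |BF|² = 36481/3825]
2. B_y = -482/51  [line -28/17·x + -112/17·y + -1176/17 = 0 ∩ |BF|² = 36481/3825]
   → B = (-214/51, -482/51)

B = (-214/51, -482/51)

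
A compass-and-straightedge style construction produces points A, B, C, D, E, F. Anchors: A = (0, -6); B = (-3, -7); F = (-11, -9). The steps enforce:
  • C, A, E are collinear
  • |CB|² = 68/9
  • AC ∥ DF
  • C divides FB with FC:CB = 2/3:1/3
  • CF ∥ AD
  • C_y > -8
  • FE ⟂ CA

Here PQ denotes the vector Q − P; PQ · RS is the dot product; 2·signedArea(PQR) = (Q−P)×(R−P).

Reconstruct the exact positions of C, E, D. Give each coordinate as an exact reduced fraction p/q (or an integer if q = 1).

1. C_x = -17/3  [C divides FB with FC:CB = 2/3:1/3]
2. C_y = -23/3  [C divides FB with FC:CB = 2/3:1/3]
   → C = (-17/3, -23/3)
3. E_x = -1717/157  [C, A, E are collinear ∩ FE ⟂ CA]
4. E_y = -1447/157  [C, A, E are collinear ∩ FE ⟂ CA]
   → E = (-1717/157, -1447/157)
5. D_x = -16/3  [AC ∥ DF ∩ CF ∥ AD]
6. D_y = -22/3  [AC ∥ DF ∩ CF ∥ AD]
   → D = (-16/3, -22/3)

C = (-17/3, -23/3)
D = (-16/3, -22/3)
E = (-1717/157, -1447/157)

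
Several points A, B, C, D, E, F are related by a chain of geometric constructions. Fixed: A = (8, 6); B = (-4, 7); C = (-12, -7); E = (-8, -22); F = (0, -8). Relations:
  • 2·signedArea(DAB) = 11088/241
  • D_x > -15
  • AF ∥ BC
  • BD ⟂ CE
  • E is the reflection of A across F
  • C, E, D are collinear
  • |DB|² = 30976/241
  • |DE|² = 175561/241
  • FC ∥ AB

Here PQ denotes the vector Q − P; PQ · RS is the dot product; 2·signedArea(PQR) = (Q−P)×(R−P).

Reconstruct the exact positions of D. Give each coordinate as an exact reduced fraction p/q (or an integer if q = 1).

D = (-3604/241, 983/241)

1. D_x = -3604/241  [C, E, D are collinear ∩ BD ⟂ CE]
2. D_y = 983/241  [C, E, D are collinear ∩ BD ⟂ CE]
   → D = (-3604/241, 983/241)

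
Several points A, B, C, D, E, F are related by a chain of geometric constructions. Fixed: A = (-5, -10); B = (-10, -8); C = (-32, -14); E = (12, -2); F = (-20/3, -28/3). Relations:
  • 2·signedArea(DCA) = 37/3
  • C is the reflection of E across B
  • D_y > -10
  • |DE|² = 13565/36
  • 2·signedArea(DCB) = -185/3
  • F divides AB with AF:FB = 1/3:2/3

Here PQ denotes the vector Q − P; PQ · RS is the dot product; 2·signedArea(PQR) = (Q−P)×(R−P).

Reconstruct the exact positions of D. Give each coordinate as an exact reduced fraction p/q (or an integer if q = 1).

1. D_x = -35/6  [2·signedArea(DCA) = 37/3 ∩ 2·signedArea(DCB) = -185/3]
2. D_y = -29/3  [2·signedArea(DCA) = 37/3 ∩ 2·signedArea(DCB) = -185/3]
   → D = (-35/6, -29/3)

D = (-35/6, -29/3)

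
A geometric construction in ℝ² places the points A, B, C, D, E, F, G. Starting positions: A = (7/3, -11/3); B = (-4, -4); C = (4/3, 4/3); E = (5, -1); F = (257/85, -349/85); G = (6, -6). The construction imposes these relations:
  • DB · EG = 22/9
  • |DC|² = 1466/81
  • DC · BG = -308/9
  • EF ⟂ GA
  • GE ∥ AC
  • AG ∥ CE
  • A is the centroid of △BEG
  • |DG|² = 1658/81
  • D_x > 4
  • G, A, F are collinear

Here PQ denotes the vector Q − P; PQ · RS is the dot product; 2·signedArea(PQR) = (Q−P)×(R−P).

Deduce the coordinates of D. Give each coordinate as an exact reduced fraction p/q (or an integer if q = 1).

1. D_x = 37/9  [DB · EG = 22/9 ∩ DC · BG = -308/9]
2. D_y = -17/9  [DB · EG = 22/9 ∩ DC · BG = -308/9]
   → D = (37/9, -17/9)

D = (37/9, -17/9)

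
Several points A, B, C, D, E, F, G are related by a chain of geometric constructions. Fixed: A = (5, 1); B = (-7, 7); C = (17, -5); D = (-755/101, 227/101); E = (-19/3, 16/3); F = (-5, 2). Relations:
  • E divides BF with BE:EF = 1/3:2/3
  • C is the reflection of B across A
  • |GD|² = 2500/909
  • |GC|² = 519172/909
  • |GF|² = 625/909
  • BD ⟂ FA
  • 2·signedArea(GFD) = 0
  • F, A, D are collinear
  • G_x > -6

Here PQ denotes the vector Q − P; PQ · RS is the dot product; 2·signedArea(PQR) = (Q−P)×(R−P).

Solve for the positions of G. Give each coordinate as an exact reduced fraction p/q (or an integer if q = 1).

1. G_x = -1765/303  [line -25/101·x + -250/101·y + 375/101 = 0 ∩ |GD|² = 2500/909]
2. G_y = 631/303  [line -25/101·x + -250/101·y + 375/101 = 0 ∩ |GD|² = 2500/909]
   → G = (-1765/303, 631/303)

G = (-1765/303, 631/303)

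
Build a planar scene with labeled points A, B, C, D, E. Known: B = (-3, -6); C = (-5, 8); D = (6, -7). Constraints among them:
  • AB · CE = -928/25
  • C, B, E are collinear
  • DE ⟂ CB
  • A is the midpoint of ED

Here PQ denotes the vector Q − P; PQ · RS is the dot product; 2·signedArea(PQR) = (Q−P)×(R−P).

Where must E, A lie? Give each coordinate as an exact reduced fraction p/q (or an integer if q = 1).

A = (83/50, -381/50)
E = (-67/25, -206/25)

1. E_x = -67/25  [C, B, E are collinear ∩ DE ⟂ CB]
2. E_y = -206/25  [C, B, E are collinear ∩ DE ⟂ CB]
   → E = (-67/25, -206/25)
3. A_x = 83/50  [A is the midpoint of ED]
4. A_y = -381/50  [A is the midpoint of ED]
   → A = (83/50, -381/50)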